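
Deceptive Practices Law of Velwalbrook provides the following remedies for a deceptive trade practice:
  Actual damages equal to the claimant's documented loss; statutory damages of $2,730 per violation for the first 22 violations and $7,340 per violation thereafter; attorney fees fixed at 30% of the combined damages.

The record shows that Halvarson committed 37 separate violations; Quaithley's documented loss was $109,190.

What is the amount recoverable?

$363,155

First 22 violations: 22 × $2,730 = $60,060
Remaining violations: (37 − 22) × $7,340 = $110,100
Statutory damages: $60,060 + $110,100 = $170,160
Combined damages: $109,190 + $170,160 = $279,350
Attorney fees: 30% of $279,350 = $83,805
Total recovery: $279,350 + $83,805 = $363,155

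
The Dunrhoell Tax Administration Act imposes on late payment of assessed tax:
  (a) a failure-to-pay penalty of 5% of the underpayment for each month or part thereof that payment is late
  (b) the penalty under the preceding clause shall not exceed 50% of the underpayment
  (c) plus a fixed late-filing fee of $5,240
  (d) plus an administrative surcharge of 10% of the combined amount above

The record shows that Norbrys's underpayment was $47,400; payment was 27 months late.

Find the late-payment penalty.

$31,834

Accrued rate: 5% × 27 = 135%, capped at 50% → 50%
Failure-to-pay penalty: 50% of $47,400 = $23,700
Penalty before surcharge: $23,700 + $5,240 = $28,940
Administrative surcharge: 10% of $28,940 = $2,894
Total penalty: $28,940 + $2,894 = $31,834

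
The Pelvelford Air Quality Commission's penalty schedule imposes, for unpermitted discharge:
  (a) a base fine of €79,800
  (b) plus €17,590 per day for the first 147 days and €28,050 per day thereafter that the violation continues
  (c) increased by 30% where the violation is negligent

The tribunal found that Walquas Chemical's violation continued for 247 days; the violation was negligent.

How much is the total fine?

First 147 days: 147 × €17,590 = €2,585,730
Remaining days: (247 − 147) × €28,050 = €2,805,000
Per-day component: €2,585,730 + €2,805,000 = €5,390,730
Base plus per-day: €79,800 + €5,390,730 = €5,470,530
Enhancement: 30% of €5,470,530 = €1,641,159
Enhanced fine: €5,470,530 + €1,641,159 = €7,111,689

Civil penalty: €7,111,689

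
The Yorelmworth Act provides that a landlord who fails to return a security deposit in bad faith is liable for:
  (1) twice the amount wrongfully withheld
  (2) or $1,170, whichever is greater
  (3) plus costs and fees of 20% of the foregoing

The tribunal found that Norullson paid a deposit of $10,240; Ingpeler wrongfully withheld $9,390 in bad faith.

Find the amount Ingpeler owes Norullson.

Doubled: 2 × $9,390 = $18,780
Minimum $1,170: $18,780 meets the minimum, no increase.
Costs and fees: 20% of $18,780 = $3,756
Total recovery: $18,780 + $3,756 = $22,536

$22,536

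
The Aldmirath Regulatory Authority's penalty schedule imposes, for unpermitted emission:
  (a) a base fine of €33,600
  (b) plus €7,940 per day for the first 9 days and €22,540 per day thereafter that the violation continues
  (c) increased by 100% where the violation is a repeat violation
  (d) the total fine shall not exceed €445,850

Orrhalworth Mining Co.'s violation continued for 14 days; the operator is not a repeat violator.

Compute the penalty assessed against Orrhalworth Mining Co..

€217,760

First 9 days: 9 × €7,940 = €71,460
Remaining days: (14 − 9) × €22,540 = €112,700
Per-day component: €71,460 + €112,700 = €184,160
Base plus per-day: €33,600 + €184,160 = €217,760
The operator is not a repeat violator: no 100% increase.
Cap at €445,850: €217,760 is within the cap, no reduction.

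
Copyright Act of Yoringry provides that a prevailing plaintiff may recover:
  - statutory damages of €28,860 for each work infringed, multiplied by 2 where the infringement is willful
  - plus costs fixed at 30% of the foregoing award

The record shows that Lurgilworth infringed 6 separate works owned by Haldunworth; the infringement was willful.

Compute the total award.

€450,216

Statutory damages: 6 × €28,860 = €173,160
Doubled: 2 × €173,160 = €346,320
Costs: 30% of €346,320 = €103,896
Award plus costs: €346,320 + €103,896 = €450,216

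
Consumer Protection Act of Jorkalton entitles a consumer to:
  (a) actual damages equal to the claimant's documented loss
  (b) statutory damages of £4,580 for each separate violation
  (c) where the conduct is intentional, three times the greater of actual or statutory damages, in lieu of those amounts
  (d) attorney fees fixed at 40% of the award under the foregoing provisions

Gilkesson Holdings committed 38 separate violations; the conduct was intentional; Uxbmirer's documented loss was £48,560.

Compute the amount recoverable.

£730,968

Statutory damages: 38 × £4,580 = £174,040
Greater of actual damages (£48,560) or statutory damages (£174,040): £174,040
Trebled: 3 × £174,040 = £522,120
Attorney fees: 40% of £522,120 = £208,848
Total recovery: £522,120 + £208,848 = £730,968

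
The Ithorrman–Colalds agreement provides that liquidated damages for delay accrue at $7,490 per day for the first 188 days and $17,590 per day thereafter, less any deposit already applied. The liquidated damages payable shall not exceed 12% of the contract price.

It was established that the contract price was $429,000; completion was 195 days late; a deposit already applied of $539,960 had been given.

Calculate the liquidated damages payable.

$51,480

First 188 days: 188 × $7,490 = $1,408,120
Remaining days: (195 − 188) × $17,590 = $123,130
Accrued per-day damages: $1,408,120 + $123,130 = $1,531,250
Less deposit already applied: $1,531,250 − $539,960 = $991,290
Cap: 12% of $429,000 = $51,480
Cap at $51,480: $991,290 exceeds the cap → $51,480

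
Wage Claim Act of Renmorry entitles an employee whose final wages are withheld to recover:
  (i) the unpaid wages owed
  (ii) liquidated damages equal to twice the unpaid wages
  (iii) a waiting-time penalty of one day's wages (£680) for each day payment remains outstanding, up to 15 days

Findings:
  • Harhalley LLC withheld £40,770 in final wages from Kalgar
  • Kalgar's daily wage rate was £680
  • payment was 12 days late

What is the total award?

£130,470

Doubled: 2 × £40,770 = £81,540
Penalty days: min(12, 15) = 12
Waiting-time penalty: 12 × £680 = £8,160
Total award: £40,770 + £81,540 + £8,160 = £130,470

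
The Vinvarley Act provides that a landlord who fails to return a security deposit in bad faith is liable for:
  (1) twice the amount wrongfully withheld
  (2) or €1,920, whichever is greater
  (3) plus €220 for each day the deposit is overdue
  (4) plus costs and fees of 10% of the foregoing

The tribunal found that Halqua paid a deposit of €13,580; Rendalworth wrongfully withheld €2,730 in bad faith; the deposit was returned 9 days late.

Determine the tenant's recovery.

€8,184

Doubled: 2 × €2,730 = €5,460
Minimum €1,920: €5,460 meets the minimum, no increase.
Late-return penalty: 9 × €220 = €1,980
Damages plus late penalty: €5,460 + €1,980 = €7,440
Costs and fees: 10% of €7,440 = €744
Total recovery: €7,440 + €744 = €8,184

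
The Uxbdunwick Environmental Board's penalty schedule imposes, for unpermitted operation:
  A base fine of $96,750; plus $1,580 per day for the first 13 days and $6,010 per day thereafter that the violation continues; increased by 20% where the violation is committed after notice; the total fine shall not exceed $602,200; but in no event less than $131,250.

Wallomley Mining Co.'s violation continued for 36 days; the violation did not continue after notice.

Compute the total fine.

$255,520

First 13 days: 13 × $1,580 = $20,540
Remaining days: (36 − 13) × $6,010 = $138,230
Per-day component: $20,540 + $138,230 = $158,770
Base plus per-day: $96,750 + $158,770 = $255,520
The violation did not continue after notice: no 20% increase.
Cap at $602,200: $255,520 is within the cap, no reduction.
Minimum $131,250: $255,520 meets the minimum, no increase.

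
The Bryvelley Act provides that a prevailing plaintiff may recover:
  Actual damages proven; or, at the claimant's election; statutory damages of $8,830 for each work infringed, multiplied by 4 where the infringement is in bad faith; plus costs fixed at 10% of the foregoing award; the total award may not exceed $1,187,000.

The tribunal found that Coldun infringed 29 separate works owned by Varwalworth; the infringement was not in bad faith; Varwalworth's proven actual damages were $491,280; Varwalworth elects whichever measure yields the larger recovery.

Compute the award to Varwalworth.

Statutory damages: 29 × $8,830 = $256,070
Infringement not in bad faith: no ×4 enhancement.
Greater of actual damages ($491,280) or statutory damages ($256,070): $491,280
Costs: 10% of $491,280 = $49,128
Award plus costs: $491,280 + $49,128 = $540,408
Cap at $1,187,000: $540,408 is within the cap, no reduction.

Award: $540,408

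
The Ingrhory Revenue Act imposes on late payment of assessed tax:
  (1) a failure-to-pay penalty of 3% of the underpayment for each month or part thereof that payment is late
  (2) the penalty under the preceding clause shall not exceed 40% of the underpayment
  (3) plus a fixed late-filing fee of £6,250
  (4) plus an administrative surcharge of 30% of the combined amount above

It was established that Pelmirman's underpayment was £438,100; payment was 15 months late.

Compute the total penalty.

Accrued rate: 3% × 15 = 45%, capped at 40% → 40%
Failure-to-pay penalty: 40% of £438,100 = £175,240
Penalty before surcharge: £175,240 + £6,250 = £181,490
Administrative surcharge: 30% of £181,490 = £54,447
Total penalty: £181,490 + £54,447 = £235,937

Penalty: £235,937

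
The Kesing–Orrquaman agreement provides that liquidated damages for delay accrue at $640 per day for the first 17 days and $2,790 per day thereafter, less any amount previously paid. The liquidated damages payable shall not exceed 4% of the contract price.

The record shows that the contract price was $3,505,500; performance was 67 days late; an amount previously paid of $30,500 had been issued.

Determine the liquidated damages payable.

First 17 days: 17 × $640 = $10,880
Remaining days: (67 − 17) × $2,790 = $139,500
Accrued per-day damages: $10,880 + $139,500 = $150,380
Less amount previously paid: $150,380 − $30,500 = $119,880
Cap: 4% of $3,505,500 = $140,220
Cap at $140,220: $119,880 is within the cap, no reduction.

$119,880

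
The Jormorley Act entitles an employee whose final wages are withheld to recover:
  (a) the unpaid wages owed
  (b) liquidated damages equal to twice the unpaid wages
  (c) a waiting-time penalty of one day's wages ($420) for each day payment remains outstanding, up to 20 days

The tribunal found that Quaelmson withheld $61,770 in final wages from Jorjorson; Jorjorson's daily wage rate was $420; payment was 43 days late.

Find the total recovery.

Doubled: 2 × $61,770 = $123,540
Penalty days: min(43, 20) = 20
Waiting-time penalty: 20 × $420 = $8,400
Total award: $61,770 + $123,540 + $8,400 = $193,710

$193,710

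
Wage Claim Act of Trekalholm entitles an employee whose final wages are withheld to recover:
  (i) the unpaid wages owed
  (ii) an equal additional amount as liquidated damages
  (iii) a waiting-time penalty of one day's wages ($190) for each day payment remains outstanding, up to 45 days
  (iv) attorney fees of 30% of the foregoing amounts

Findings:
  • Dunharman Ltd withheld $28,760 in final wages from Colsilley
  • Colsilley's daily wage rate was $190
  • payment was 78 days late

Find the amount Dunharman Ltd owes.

$85,891

Liquidated damages (equal amount): $28,760
Penalty days: min(78, 45) = 45
Waiting-time penalty: 45 × $190 = $8,550
Subtotal: $28,760 + $28,760 + $8,550 = $66,070
Attorney fees: 30% of $66,070 = $19,821
Total award: $66,070 + $19,821 = $85,891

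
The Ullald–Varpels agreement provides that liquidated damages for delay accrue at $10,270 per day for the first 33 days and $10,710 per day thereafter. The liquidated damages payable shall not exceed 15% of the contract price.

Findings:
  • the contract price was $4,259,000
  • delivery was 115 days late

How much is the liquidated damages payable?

First 33 days: 33 × $10,270 = $338,910
Remaining days: (115 − 33) × $10,710 = $878,220
Accrued per-day damages: $338,910 + $878,220 = $1,217,130
Cap: 15% of $4,259,000 = $638,850
Cap at $638,850: $1,217,130 exceeds the cap → $638,850

$638,850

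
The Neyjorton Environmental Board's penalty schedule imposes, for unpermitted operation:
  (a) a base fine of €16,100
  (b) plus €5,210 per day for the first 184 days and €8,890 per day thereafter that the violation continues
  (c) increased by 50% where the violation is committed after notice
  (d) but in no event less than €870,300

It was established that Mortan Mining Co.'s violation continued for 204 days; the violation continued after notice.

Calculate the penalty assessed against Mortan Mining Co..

First 184 days: 184 × €5,210 = €958,640
Remaining days: (204 − 184) × €8,890 = €177,800
Per-day component: €958,640 + €177,800 = €1,136,440
Base plus per-day: €16,100 + €1,136,440 = €1,152,540
Enhancement: 50% of €1,152,540 = €576,270
Enhanced fine: €1,152,540 + €576,270 = €1,728,810
Minimum €870,300: €1,728,810 meets the minimum, no increase.

Civil penalty: €1,728,810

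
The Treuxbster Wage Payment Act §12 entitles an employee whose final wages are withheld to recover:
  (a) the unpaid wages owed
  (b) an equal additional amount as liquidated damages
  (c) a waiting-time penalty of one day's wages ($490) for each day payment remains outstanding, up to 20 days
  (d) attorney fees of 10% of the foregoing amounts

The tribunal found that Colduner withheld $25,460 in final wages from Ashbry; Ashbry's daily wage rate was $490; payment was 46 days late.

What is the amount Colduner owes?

Liquidated damages (equal amount): $25,460
Penalty days: min(46, 20) = 20
Waiting-time penalty: 20 × $490 = $9,800
Subtotal: $25,460 + $25,460 + $9,800 = $60,720
Attorney fees: 10% of $60,720 = $6,072
Total award: $60,720 + $6,072 = $66,792

$66,792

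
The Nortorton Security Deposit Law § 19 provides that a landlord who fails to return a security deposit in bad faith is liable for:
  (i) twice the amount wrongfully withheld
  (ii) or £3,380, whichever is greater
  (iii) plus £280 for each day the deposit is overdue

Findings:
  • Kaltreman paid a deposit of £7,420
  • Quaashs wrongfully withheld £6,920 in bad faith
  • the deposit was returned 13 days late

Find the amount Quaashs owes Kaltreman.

£17,480

Doubled: 2 × £6,920 = £13,840
Minimum £3,380: £13,840 meets the minimum, no increase.
Late-return penalty: 13 × £280 = £3,640
Damages plus late penalty: £13,840 + £3,640 = £17,480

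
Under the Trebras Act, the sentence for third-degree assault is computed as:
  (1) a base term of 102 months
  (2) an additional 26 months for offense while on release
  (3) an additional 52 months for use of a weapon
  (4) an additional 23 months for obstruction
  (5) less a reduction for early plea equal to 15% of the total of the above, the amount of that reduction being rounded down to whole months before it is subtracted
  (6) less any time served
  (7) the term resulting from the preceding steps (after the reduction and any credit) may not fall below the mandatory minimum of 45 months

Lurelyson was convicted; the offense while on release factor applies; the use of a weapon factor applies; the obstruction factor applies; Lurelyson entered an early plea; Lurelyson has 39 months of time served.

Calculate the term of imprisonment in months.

Offense while on release enhancement: +26 months
Use of a weapon enhancement: +52 months
Obstruction enhancement: +23 months
Adjusted term: 102 months + 26 months + 52 months + 23 months = 203 months
Early plea reduction: 15% of 203 months = 30 months (rounded down)
After reduction: 203 − 30 = 173 months
Less time served: 173 months − 39 months = 134 months
Minimum 45 months: 134 months meets the minimum, no increase.

Sentence: 134 months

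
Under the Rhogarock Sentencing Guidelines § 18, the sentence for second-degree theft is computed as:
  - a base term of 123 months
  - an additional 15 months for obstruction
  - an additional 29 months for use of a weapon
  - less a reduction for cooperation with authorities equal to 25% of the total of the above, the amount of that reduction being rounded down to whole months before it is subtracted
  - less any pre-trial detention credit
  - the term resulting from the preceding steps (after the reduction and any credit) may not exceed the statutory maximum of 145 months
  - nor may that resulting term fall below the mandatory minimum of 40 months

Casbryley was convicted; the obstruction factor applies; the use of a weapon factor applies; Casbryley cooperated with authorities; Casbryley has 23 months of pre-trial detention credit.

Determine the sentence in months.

103 months

Obstruction enhancement: +15 months
Use of a weapon enhancement: +29 months
Adjusted term: 123 months + 15 months + 29 months = 167 months
Cooperation with authorities reduction: 25% of 167 months = 41 months (rounded down)
After reduction: 167 − 41 = 126 months
Less pre-trial detention credit: 126 months − 23 months = 103 months
Cap at 145 months: 103 months is within the cap, no reduction.
Minimum 40 months: 103 months meets the minimum, no increase.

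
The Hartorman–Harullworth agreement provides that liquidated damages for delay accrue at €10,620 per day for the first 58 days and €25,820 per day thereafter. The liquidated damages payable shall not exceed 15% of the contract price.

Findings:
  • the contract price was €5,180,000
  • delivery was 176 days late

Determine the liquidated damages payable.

First 58 days: 58 × €10,620 = €615,960
Remaining days: (176 − 58) × €25,820 = €3,046,760
Accrued per-day damages: €615,960 + €3,046,760 = €3,662,720
Cap: 15% of €5,180,000 = €777,000
Cap at €777,000: €3,662,720 exceeds the cap → €777,000

€777,000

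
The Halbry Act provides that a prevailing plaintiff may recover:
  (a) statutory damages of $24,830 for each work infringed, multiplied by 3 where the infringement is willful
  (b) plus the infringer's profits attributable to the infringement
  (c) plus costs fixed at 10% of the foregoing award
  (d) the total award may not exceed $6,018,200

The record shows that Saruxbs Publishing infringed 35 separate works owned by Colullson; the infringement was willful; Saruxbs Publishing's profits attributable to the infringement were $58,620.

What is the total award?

$2,932,347

Statutory damages: 35 × $24,830 = $869,050
Trebled: 3 × $869,050 = $2,607,150
Combined award: $2,607,150 + $58,620 = $2,665,770
Costs: 10% of $2,665,770 = $266,577
Award plus costs: $2,665,770 + $266,577 = $2,932,347
Cap at $6,018,200: $2,932,347 is within the cap, no reduction.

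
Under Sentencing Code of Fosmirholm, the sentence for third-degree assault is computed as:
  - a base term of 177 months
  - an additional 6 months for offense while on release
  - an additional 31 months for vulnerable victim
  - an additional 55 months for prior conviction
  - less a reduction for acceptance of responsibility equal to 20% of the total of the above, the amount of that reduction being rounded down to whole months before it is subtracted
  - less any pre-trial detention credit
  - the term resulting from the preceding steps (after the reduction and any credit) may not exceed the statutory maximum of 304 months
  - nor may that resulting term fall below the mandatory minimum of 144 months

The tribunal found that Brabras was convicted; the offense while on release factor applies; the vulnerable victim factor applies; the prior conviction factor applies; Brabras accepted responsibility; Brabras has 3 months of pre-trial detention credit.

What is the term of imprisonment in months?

Offense while on release enhancement: +6 months
Vulnerable victim enhancement: +31 months
Prior conviction enhancement: +55 months
Adjusted term: 177 months + 6 months + 31 months + 55 months = 269 months
Acceptance of responsibility reduction: 20% of 269 months = 53 months (rounded down)
After reduction: 269 − 53 = 216 months
Less pre-trial detention credit: 216 months − 3 months = 213 months
Cap at 304 months: 213 months is within the cap, no reduction.
Minimum 144 months: 213 months meets the minimum, no increase.

213 months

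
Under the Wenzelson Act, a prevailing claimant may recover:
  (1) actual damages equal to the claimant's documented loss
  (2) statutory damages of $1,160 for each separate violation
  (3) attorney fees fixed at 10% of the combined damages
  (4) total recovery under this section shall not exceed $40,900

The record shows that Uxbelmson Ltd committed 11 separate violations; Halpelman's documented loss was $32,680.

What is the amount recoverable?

$40,900

Statutory damages: 11 × $1,160 = $12,760
Combined damages: $32,680 + $12,760 = $45,440
Attorney fees: 10% of $45,440 = $4,544
Total before cap: $45,440 + $4,544 = $49,984
Cap at $40,900: $49,984 exceeds the cap → $40,900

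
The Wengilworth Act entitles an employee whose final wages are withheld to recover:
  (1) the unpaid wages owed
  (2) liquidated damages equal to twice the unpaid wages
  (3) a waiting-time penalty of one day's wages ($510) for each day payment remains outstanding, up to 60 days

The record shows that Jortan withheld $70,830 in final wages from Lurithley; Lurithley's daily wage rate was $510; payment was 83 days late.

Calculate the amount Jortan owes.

Doubled: 2 × $70,830 = $141,660
Penalty days: min(83, 60) = 60
Waiting-time penalty: 60 × $510 = $30,600
Total award: $70,830 + $141,660 + $30,600 = $243,090

$243,090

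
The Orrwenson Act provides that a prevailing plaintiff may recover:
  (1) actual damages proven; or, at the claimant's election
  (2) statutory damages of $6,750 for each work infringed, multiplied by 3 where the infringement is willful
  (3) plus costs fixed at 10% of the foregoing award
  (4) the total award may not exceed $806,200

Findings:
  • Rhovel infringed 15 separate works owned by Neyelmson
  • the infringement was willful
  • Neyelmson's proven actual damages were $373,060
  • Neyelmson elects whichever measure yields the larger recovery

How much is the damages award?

Statutory damages: 15 × $6,750 = $101,250
Trebled: 3 × $101,250 = $303,750
Greater of actual damages ($373,060) or enhanced statutory damages ($303,750): $373,060
Costs: 10% of $373,060 = $37,306
Award plus costs: $373,060 + $37,306 = $410,366
Cap at $806,200: $410,366 is within the cap, no reduction.

Award: $410,366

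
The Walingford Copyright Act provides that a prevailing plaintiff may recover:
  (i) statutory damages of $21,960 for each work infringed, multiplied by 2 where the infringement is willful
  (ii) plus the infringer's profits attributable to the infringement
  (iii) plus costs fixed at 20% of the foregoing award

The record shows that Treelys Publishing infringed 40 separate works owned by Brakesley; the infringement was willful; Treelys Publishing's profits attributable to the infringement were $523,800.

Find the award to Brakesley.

$2,736,720

Statutory damages: 40 × $21,960 = $878,400
Doubled: 2 × $878,400 = $1,756,800
Combined award: $1,756,800 + $523,800 = $2,280,600
Costs: 20% of $2,280,600 = $456,120
Award plus costs: $2,280,600 + $456,120 = $2,736,720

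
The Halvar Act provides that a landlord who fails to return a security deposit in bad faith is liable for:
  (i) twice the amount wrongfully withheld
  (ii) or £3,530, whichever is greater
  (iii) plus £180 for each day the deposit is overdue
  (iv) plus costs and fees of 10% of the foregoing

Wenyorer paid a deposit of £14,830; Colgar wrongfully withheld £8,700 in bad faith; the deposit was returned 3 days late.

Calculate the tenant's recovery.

Doubled: 2 × £8,700 = £17,400
Minimum £3,530: £17,400 meets the minimum, no increase.
Late-return penalty: 3 × £180 = £540
Damages plus late penalty: £17,400 + £540 = £17,940
Costs and fees: 10% of £17,940 = £1,794
Total recovery: £17,940 + £1,794 = £19,734

£19,734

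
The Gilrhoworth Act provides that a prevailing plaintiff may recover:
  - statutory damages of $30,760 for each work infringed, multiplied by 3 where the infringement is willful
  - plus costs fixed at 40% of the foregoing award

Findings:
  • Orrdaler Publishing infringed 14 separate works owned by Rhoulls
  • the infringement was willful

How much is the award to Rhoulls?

Award: $1,808,688

Statutory damages: 14 × $30,760 = $430,640
Trebled: 3 × $430,640 = $1,291,920
Costs: 40% of $1,291,920 = $516,768
Award plus costs: $1,291,920 + $516,768 = $1,808,688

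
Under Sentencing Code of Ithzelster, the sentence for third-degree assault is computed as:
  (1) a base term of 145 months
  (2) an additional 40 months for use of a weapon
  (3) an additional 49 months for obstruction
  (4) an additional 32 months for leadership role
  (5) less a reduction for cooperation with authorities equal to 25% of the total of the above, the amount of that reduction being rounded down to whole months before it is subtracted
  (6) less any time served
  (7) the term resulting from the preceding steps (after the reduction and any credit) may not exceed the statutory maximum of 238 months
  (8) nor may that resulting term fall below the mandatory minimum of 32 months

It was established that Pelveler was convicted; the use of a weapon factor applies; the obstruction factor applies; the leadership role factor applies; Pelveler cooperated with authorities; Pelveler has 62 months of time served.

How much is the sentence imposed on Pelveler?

Use of a weapon enhancement: +40 months
Obstruction enhancement: +49 months
Leadership role enhancement: +32 months
Adjusted term: 145 months + 40 months + 49 months + 32 months = 266 months
Cooperation with authorities reduction: 25% of 266 months = 66 months (rounded down)
After reduction: 266 − 66 = 200 months
Less time served: 200 months − 62 months = 138 months
Cap at 238 months: 138 months is within the cap, no reduction.
Minimum 32 months: 138 months meets the minimum, no increase.

138 months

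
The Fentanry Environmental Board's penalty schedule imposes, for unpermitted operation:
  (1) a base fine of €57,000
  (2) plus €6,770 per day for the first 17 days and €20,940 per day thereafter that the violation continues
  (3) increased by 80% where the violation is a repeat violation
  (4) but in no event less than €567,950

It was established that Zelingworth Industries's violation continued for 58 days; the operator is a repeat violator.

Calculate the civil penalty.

First 17 days: 17 × €6,770 = €115,090
Remaining days: (58 − 17) × €20,940 = €858,540
Per-day component: €115,090 + €858,540 = €973,630
Base plus per-day: €57,000 + €973,630 = €1,030,630
Enhancement: 80% of €1,030,630 = €824,504
Enhanced fine: €1,030,630 + €824,504 = €1,855,134
Minimum €567,950: €1,855,134 meets the minimum, no increase.

€1,855,134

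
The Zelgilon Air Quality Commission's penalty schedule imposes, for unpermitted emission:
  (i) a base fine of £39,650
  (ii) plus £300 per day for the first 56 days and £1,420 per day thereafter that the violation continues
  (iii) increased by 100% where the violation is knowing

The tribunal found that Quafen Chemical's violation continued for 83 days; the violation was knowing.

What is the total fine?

£189,580

First 56 days: 56 × £300 = £16,800
Remaining days: (83 − 56) × £1,420 = £38,340
Per-day component: £16,800 + £38,340 = £55,140
Base plus per-day: £39,650 + £55,140 = £94,790
Enhancement: 100% of £94,790 = £94,790
Enhanced fine: £94,790 + £94,790 = £189,580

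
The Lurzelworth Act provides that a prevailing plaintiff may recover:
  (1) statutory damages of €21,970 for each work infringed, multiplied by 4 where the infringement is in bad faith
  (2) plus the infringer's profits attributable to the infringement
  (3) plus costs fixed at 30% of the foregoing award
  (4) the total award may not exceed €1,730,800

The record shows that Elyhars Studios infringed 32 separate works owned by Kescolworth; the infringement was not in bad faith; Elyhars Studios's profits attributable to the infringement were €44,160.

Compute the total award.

€971,360

Statutory damages: 32 × €21,970 = €703,040
Infringement not in bad faith: no ×4 enhancement.
Combined award: €703,040 + €44,160 = €747,200
Costs: 30% of €747,200 = €224,160
Award plus costs: €747,200 + €224,160 = €971,360
Cap at €1,730,800: €971,360 is within the cap, no reduction.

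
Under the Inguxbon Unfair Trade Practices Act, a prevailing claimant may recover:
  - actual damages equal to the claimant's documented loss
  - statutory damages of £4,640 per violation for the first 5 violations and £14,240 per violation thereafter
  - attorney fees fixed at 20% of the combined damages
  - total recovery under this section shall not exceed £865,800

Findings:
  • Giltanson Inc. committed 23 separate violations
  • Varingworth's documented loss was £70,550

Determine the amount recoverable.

£420,084

First 5 violations: 5 × £4,640 = £23,200
Remaining violations: (23 − 5) × £14,240 = £256,320
Statutory damages: £23,200 + £256,320 = £279,520
Combined damages: £70,550 + £279,520 = £350,070
Attorney fees: 20% of £350,070 = £70,014
Total before cap: £350,070 + £70,014 = £420,084
Cap at £865,800: £420,084 is within the cap, no reduction.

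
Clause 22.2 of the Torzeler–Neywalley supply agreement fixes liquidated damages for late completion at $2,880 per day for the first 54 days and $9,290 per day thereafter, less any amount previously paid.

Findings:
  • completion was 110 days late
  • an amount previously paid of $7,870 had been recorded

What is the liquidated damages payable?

$667,890

First 54 days: 54 × $2,880 = $155,520
Remaining days: (110 − 54) × $9,290 = $520,240
Accrued per-day damages: $155,520 + $520,240 = $675,760
Less amount previously paid: $675,760 − $7,870 = $667,890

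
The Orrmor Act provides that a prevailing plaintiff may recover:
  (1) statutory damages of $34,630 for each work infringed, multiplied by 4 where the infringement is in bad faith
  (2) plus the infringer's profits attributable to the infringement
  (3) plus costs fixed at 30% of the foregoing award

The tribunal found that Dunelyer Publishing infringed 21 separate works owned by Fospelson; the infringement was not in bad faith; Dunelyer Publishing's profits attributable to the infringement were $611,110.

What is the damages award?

Statutory damages: 21 × $34,630 = $727,230
Infringement not in bad faith: no ×4 enhancement.
Combined award: $727,230 + $611,110 = $1,338,340
Costs: 30% of $1,338,340 = $401,502
Award plus costs: $1,338,340 + $401,502 = $1,739,842

$1,739,842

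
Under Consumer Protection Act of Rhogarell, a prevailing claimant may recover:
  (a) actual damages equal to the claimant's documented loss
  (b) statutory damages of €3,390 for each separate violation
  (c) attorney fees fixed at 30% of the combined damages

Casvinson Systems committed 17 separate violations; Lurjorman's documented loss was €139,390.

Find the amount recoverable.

Total recovery: €256,126

Statutory damages: 17 × €3,390 = €57,630
Combined damages: €139,390 + €57,630 = €197,020
Attorney fees: 30% of €197,020 = €59,106
Total recovery: €197,020 + €59,106 = €256,126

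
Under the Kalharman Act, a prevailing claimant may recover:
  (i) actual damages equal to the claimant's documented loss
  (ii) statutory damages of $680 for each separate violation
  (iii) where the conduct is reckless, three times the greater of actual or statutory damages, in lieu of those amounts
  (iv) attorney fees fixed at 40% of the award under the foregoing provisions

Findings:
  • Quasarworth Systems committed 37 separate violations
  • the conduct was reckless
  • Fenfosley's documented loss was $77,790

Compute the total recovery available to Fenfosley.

$326,718

Statutory damages: 37 × $680 = $25,160
Greater of actual damages ($77,790) or statutory damages ($25,160): $77,790
Trebled: 3 × $77,790 = $233,370
Attorney fees: 40% of $233,370 = $93,348
Total recovery: $233,370 + $93,348 = $326,718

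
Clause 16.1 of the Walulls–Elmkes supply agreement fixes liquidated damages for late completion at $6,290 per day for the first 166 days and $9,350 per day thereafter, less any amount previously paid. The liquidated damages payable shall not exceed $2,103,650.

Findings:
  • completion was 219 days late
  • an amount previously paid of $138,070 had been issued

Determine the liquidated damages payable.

$1,401,620

First 166 days: 166 × $6,290 = $1,044,140
Remaining days: (219 − 166) × $9,350 = $495,550
Accrued per-day damages: $1,044,140 + $495,550 = $1,539,690
Less amount previously paid: $1,539,690 − $138,070 = $1,401,620
Cap at $2,103,650: $1,401,620 is within the cap, no reduction.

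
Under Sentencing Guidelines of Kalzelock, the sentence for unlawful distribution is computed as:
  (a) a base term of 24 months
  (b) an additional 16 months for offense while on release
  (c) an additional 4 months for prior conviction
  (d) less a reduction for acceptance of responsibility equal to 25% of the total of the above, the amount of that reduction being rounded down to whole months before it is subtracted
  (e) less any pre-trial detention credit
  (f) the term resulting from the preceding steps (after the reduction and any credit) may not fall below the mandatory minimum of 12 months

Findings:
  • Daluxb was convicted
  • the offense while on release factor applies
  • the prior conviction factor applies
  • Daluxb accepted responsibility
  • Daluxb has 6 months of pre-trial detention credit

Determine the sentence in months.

27 months

Offense while on release enhancement: +16 months
Prior conviction enhancement: +4 months
Adjusted term: 24 months + 16 months + 4 months = 44 months
Acceptance of responsibility reduction: 25% of 44 months = 11 months (rounded down)
After reduction: 44 − 11 = 33 months
Less pre-trial detention credit: 33 months − 6 months = 27 months
Minimum 12 months: 27 months meets the minimum, no increase.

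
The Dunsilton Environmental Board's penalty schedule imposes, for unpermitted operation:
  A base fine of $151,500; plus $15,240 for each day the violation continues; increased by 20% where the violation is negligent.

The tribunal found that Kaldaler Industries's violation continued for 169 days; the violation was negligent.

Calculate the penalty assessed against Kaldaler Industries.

Civil penalty: $3,272,472

Per-day component: 169 × $15,240 = $2,575,560
Base plus per-day: $151,500 + $2,575,560 = $2,727,060
Enhancement: 20% of $2,727,060 = $545,412
Enhanced fine: $2,727,060 + $545,412 = $3,272,472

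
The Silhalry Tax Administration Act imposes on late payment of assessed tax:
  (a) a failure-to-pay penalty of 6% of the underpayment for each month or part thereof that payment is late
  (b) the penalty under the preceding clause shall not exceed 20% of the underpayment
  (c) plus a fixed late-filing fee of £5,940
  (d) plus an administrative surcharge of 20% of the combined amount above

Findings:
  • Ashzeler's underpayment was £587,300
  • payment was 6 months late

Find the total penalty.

£148,080

Accrued rate: 6% × 6 = 36%, capped at 20% → 20%
Failure-to-pay penalty: 20% of £587,300 = £117,460
Penalty before surcharge: £117,460 + £5,940 = £123,400
Administrative surcharge: 20% of £123,400 = £24,680
Total penalty: £123,400 + £24,680 = £148,080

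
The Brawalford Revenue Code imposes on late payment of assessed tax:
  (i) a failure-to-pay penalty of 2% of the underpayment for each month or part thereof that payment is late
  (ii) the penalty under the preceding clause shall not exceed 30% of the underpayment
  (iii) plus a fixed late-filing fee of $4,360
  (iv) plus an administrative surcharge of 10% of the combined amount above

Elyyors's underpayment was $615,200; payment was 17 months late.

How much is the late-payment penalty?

Accrued rate: 2% × 17 = 34%, capped at 30% → 30%
Failure-to-pay penalty: 30% of $615,200 = $184,560
Penalty before surcharge: $184,560 + $4,360 = $188,920
Administrative surcharge: 10% of $188,920 = $18,892
Total penalty: $188,920 + $18,892 = $207,812

$207,812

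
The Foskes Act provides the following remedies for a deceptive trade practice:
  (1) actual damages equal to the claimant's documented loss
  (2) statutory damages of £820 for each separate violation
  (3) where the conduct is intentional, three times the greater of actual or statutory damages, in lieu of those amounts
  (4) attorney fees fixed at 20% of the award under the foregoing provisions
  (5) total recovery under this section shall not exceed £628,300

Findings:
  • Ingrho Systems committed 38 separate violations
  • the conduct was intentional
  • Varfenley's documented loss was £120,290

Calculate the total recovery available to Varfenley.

£433,044

Statutory damages: 38 × £820 = £31,160
Greater of actual damages (£120,290) or statutory damages (£31,160): £120,290
Trebled: 3 × £120,290 = £360,870
Attorney fees: 20% of £360,870 = £72,174
Total before cap: £360,870 + £72,174 = £433,044
Cap at £628,300: £433,044 is within the cap, no reduction.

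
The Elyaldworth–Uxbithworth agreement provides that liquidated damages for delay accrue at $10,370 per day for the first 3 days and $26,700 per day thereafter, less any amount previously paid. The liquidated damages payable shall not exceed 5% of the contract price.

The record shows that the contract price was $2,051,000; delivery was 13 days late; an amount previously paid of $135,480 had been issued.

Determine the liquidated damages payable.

First 3 days: 3 × $10,370 = $31,110
Remaining days: (13 − 3) × $26,700 = $267,000
Accrued per-day damages: $31,110 + $267,000 = $298,110
Less amount previously paid: $298,110 − $135,480 = $162,630
Cap: 5% of $2,051,000 = $102,550
Cap at $102,550: $162,630 exceeds the cap → $102,550

$102,550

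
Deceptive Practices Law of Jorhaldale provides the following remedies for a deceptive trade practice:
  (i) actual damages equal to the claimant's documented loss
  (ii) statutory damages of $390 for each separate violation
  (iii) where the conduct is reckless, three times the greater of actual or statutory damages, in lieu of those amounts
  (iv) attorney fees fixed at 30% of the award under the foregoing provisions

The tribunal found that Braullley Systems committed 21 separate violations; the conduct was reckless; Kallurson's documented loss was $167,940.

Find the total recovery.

$654,966

Statutory damages: 21 × $390 = $8,190
Greater of actual damages ($167,940) or statutory damages ($8,190): $167,940
Trebled: 3 × $167,940 = $503,820
Attorney fees: 30% of $503,820 = $151,146
Total recovery: $503,820 + $151,146 = $654,966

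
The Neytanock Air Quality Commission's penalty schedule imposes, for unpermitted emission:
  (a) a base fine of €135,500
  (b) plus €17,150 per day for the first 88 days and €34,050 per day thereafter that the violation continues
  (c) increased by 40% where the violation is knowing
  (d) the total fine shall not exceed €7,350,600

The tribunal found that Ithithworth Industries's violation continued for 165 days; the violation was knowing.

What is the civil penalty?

€5,973,170

First 88 days: 88 × €17,150 = €1,509,200
Remaining days: (165 − 88) × €34,050 = €2,621,850
Per-day component: €1,509,200 + €2,621,850 = €4,131,050
Base plus per-day: €135,500 + €4,131,050 = €4,266,550
Enhancement: 40% of €4,266,550 = €1,706,620
Enhanced fine: €4,266,550 + €1,706,620 = €5,973,170
Cap at €7,350,600: €5,973,170 is within the cap, no reduction.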